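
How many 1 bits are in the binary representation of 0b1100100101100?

n = 1100100101100
Count the 1s: 1 + 1 + 1 + 1 + 1 + 1 = 6

6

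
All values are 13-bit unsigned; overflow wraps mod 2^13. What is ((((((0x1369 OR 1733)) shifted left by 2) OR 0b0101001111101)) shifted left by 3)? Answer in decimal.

8168

0x1369 = 1001101101001
1733 = 0011011000101
→ OR → 1011111101101 = 6125
→ shifted left by 2 (mod 2^13) → 1111110110100 = 8116
0b0101001111101 = 0101001111101
→ OR → 1111111111101 = 8189
→ shifted left by 3 (mod 2^13) → 1111111101000 = 8168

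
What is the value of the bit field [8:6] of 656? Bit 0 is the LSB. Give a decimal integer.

2

v = 1010010000
Shift right by 6: 1010
Mask low 3 bits: 010 = 2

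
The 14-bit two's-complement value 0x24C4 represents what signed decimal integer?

-6972

pattern = 10010011000100 (MSB is 1 ⇒ negative)
Invert: 01101100111011, add 1 → 01101100111100 = 6972, so the value is -6972.
(Equivalently: 9412 - 2^14 = 9412 - 16384 = -6972.)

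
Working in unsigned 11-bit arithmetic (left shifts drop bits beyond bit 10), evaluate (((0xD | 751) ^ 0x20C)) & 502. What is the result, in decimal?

226

0xD = 00000001101
751 = 01011101111
→ | → 01011101111 = 751
0x20C = 01000001100
→ ^ → 00011100011 = 227
502 = 00111110110
→ & → 00011100010 = 226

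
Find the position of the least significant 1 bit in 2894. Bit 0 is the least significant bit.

2894 = 101101001110
Trailing zeros: 1, so the lowest set bit is bit 1 (value 2).

1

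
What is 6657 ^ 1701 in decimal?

6657 = 1101000000001
1701 = 0011010100101
XOR → 1110010100100 = 7332

7332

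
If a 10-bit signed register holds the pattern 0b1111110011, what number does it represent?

-13

pattern = 1111110011 (MSB is 1 ⇒ negative)
Invert: 0000001100, add 1 → 0000001101 = 13, so the value is -13.
(Equivalently: 1011 - 2^10 = 1011 - 1024 = -13.)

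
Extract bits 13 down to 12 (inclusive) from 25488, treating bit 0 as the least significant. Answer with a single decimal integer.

v = 110001110010000
Shift right by 12: 110
Mask low 2 bits: 10 = 2

2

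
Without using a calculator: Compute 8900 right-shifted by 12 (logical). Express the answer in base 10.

8900 = 10001011000100
shift right by 12 → 00000000000010 = 2
(equivalently, floor(8900 / 4096))

2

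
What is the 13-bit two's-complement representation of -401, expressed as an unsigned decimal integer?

401 in 13 bits: 0000110010001
Invert: 1111001101110
Add 1:  1111001101111 = 7791
(Check: 2^13 - 401 = 8192 - 401 = 7791.)

7791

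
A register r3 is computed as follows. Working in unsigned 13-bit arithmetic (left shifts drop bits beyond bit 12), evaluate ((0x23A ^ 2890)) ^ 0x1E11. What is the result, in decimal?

5985

0x23A = 0001000111010
2890 = 0101101001010
→ ^ → 0100101110000 = 2416
0x1E11 = 1111000010001
→ ^ → 1011101100001 = 5985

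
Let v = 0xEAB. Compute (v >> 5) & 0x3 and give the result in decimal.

1

v = 111010101011
Shift right by 5: 1110101
Mask low 2 bits: 01 = 1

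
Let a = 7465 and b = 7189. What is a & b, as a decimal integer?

7465 = 1110100101001
7189 = 1110000010101
AND → 1110000000001 = 7169

7169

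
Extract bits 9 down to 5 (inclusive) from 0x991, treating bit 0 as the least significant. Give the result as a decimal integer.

12

v = 100110010001
Shift right by 5: 1001100
Mask low 5 bits: 01100 = 12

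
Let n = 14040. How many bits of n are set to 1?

8

14040 = 11011011011000
Count the 1s: 1 + 1 + 1 + 1 + 1 + 1 + 1 + 1 = 8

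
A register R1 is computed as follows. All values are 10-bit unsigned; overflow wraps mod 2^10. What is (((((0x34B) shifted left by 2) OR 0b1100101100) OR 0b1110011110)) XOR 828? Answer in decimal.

0x34B = 1101001011
→ shifted left by 2 (mod 2^10) → 0100101100 = 300
0b1100101100 = 1100101100
→ OR → 1100101100 = 812
0b1110011110 = 1110011110
→ OR → 1110111110 = 958
828 = 1100111100
→ XOR → 0010000010 = 130

130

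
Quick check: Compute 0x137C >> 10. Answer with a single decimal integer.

4

0x137C = 1001101111100
shift right by 10 → 0000000000100 = 4
(equivalently, floor(4988 / 1024))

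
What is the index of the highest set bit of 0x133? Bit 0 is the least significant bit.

8

0x133 = 100110011
The topmost 1 is at position 8 (since 2^8 = 256 ≤ 307 < 512).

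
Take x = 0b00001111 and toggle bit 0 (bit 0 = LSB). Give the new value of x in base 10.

14

x = 00001111
bit 0 is currently 1; toggle it via x ^ (1 << 0) = x ^ 1
→ 00001110 = 14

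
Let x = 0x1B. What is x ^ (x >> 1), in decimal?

x = 11011 = 27
x>>1 = 01101
XOR  = 10110 = 22
(x ^ (x >> 1) gives the standard binary-reflected Gray code of x.)

22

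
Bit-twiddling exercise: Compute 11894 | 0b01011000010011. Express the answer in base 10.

15991

11894 = 10111001110110
b = 01011000010011
 OR → 11111001110111 = 15991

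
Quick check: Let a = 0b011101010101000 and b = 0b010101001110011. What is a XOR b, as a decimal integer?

4315

a = 11101010101000
b = 10101001110011
XOR → 01000011011011 = 4315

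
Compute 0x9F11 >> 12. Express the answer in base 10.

0x9F11 = 1001111100010001
shift right by 12 → 0000000000001001 = 9
(equivalently, floor(40721 / 4096))

9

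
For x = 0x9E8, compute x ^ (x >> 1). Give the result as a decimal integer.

3356

x = 100111101000 = 2536
x>>1 = 010011110100
XOR  = 110100011100 = 3356
(x ^ (x >> 1) gives the standard binary-reflected Gray code of x.)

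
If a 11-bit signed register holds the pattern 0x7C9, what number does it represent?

pattern = 11111001001 (MSB is 1 ⇒ negative)
Invert: 00000110110, add 1 → 00000110111 = 55, so the value is -55.
(Equivalently: 1993 - 2^11 = 1993 - 2048 = -55.)

-55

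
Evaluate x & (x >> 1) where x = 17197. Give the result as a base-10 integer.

260

x = 100001100101101 = 17197
x>>1 = 010000110010110
AND  = 000000100000100 = 260
(x & (x >> 1) has a 1 wherever x has two consecutive 1 bits.)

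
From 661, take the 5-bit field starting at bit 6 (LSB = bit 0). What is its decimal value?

10

v = 01010010101
Shift right by 6: 01010
Mask low 5 bits: 01010 = 10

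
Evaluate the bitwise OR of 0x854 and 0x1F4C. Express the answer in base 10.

0x854 = 0100001010100
0x1F4C = 1111101001100
 OR → 1111101011100 = 8028

8028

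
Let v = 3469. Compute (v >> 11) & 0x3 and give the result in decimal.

v = 000110110001101
Shift right by 11: 0001
Mask low 2 bits: 01 = 1

1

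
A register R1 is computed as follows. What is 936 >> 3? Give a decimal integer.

936 = 1110101000
shift right by 3 → 0001110101 = 117
(equivalently, floor(936 / 8))

117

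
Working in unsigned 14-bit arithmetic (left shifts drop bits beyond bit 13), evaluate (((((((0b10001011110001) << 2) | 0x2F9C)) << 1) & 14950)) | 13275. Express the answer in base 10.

0b10001011110001 = 10001011110001
→ << 2 (mod 2^14) → 00101111000100 = 3012
0x2F9C = 10111110011100
→ | → 10111111011100 = 12252
→ << 1 (mod 2^14) → 01111110111000 = 8120
14950 = 11101001100110
→ & → 01101000100000 = 6688
13275 = 11001111011011
→ | → 11101111111011 = 15355

15355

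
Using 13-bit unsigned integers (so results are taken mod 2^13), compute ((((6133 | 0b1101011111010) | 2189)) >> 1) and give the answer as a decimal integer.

4095

6133 = 1011111110101
0b1101011111010 = 1101011111010
→ | → 1111111111111 = 8191
2189 = 0100010001101
→ | → 1111111111111 = 8191
→ >> 1 → 0111111111111 = 4095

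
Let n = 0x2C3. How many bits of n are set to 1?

0x2C3 = 1011000011
Count the 1s: 1 + 1 + 1 + 1 + 1 = 5

5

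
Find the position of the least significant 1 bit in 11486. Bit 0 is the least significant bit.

11486 = 10110011011110
Trailing zeros: 1, so the lowest set bit is bit 1 (value 2).

1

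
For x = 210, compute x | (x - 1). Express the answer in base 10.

211

x = 11010010 = 210
x - 1 = 11010001
OR    = 11010011 = 211
(x | (x - 1) sets all bits below the lowest set bit.)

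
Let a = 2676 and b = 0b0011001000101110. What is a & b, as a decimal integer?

2676 = 00101001110100
b = 11001000101110
AND → 00001000100100 = 548

548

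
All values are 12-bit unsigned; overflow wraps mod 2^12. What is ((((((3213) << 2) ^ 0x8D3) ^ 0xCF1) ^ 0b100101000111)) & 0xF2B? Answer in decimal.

3213 = 110010001101
→ << 2 (mod 2^12) → 001000110100 = 564
0x8D3 = 100011010011
→ ^ → 101011100111 = 2791
0xCF1 = 110011110001
→ ^ → 011000010110 = 1558
0b100101000111 = 100101000111
→ ^ → 111101010001 = 3921
0xF2B = 111100101011
→ & → 111100000001 = 3841

3841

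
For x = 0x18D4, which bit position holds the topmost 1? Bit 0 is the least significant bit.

12

0x18D4 = 1100011010100
The topmost 1 is at position 12 (since 2^12 = 4096 ≤ 6356 < 8192).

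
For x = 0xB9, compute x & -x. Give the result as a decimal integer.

x = 10111001 = 185
-x (two's complement) = …01000111
AND   = 00000001 = 1
(x & -x isolates the lowest set bit of x.)

1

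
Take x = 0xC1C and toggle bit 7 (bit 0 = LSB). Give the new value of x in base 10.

3228

x = 0110000011100
bit 7 is currently 0; toggle it via x ^ (1 << 7) = x ^ 128
→ 0110010011100 = 3228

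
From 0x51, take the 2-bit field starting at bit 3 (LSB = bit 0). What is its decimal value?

2

v = 001010001
Shift right by 3: 001010
Mask low 2 bits: 10 = 2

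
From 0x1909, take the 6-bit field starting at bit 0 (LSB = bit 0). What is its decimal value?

v = 1100100001001
Shift right by 0: 1100100001001
Mask low 6 bits: 001001 = 9

9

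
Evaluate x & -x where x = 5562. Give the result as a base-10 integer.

x = 1010110111010 = 5562
-x (two's complement) = …0101001000110
AND   = 0000000000010 = 2
(x & -x isolates the lowest set bit of x.)

2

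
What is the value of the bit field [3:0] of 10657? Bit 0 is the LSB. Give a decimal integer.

v = 10100110100001
Shift right by 0: 10100110100001
Mask low 4 bits: 0001 = 1

1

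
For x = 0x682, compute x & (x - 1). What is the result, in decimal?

1664

x = 11010000010 = 1666
x - 1 = 11010000001
AND   = 11010000000 = 1664
(x & (x - 1) clears the lowest set bit of x.)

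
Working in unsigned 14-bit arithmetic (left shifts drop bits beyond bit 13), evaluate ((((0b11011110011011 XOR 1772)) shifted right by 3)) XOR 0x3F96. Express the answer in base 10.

14776

0b11011110011011 = 11011110011011
1772 = 00011011101100
→ XOR → 11000101110111 = 12663
→ shifted right by 3 → 00011000101110 = 1582
0x3F96 = 11111110010110
→ XOR → 11100110111000 = 14776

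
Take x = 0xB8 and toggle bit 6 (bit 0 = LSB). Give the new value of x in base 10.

x = 010111000
bit 6 is currently 0; toggle it via x ^ (1 << 6) = x ^ 64
→ 011111000 = 248

248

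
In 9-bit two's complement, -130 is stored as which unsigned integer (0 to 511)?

130 in 9 bits: 010000010
Invert: 101111101
Add 1:  101111110 = 382
(Check: 2^9 - 130 = 512 - 130 = 382.)

382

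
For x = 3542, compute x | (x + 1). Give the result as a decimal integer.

x = 110111010110 = 3542
x + 1 = 110111010111
OR    = 110111010111 = 3543
(x | (x + 1) sets the lowest cleared bit.)

3543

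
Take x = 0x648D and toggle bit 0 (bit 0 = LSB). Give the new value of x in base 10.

25740

x = 110010010001101
bit 0 is currently 1; toggle it via x ^ (1 << 0) = x ^ 1
→ 110010010001100 = 25740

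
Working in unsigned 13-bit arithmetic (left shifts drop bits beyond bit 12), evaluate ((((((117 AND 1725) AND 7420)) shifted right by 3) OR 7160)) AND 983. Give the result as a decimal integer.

982

117 = 0000001110101
1725 = 0011010111101
→ AND → 0000000110101 = 53
7420 = 1110011111100
→ AND → 0000000110100 = 52
→ shifted right by 3 → 0000000000110 = 6
7160 = 1101111111000
→ OR → 1101111111110 = 7166
983 = 0001111010111
→ AND → 0001111010110 = 982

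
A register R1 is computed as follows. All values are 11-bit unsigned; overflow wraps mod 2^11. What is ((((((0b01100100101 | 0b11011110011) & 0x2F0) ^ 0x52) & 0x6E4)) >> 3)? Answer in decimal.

84

0b01100100101 = 01100100101
0b11011110011 = 11011110011
→ | → 11111110111 = 2039
0x2F0 = 01011110000
→ & → 01011110000 = 752
0x52 = 00001010010
→ ^ → 01010100010 = 674
0x6E4 = 11011100100
→ & → 01010100000 = 672
→ >> 3 → 00001010100 = 84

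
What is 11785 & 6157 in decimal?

2057

11785 = 10111000001001
6157 = 01100000001101
AND → 00100000001001 = 2057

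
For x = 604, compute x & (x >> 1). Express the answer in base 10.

x = 1001011100 = 604
x>>1 = 0100101110
AND  = 0000001100 = 12
(x & (x >> 1) has a 1 wherever x has two consecutive 1 bits.)

12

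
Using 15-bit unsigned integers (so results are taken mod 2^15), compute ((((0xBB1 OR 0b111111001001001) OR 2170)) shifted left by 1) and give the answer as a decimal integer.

32758

0xBB1 = 000101110110001
0b111111001001001 = 111111001001001
→ OR → 111111111111001 = 32761
2170 = 000100001111010
→ OR → 111111111111011 = 32763
→ shifted left by 1 (mod 2^15) → 111111111110110 = 32758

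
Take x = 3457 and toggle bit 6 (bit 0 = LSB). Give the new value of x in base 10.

x = 110110000001
bit 6 is currently 0; toggle it via x ^ (1 << 6) = x ^ 64
→ 110111000001 = 3521

3521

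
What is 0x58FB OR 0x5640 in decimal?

24315

0x58FB = 101100011111011
0x5640 = 101011001000000
 OR → 101111011111011 = 24315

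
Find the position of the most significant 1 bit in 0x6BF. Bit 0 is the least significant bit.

10

0x6BF = 11010111111
The topmost 1 is at position 10 (since 2^10 = 1024 ≤ 1727 < 2048).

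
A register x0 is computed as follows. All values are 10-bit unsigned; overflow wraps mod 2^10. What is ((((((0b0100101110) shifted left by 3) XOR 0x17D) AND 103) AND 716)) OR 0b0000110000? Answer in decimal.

0b0100101110 = 0100101110
→ shifted left by 3 (mod 2^10) → 0101110000 = 368
0x17D = 0101111101
→ XOR → 0000001101 = 13
103 = 0001100111
→ AND → 0000000101 = 5
716 = 1011001100
→ AND → 0000000100 = 4
0b0000110000 = 0000110000
→ OR → 0000110100 = 52

52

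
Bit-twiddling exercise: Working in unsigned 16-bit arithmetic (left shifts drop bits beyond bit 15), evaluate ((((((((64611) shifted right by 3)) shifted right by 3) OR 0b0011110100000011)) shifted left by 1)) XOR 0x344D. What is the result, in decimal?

19371

64611 = 1111110001100011
→ shifted right by 3 → 0001111110001100 = 8076
→ shifted right by 3 → 0000001111110001 = 1009
0b0011110100000011 = 0011110100000011
→ OR → 0011111111110011 = 16371
→ shifted left by 1 (mod 2^16) → 0111111111100110 = 32742
0x344D = 0011010001001101
→ XOR → 0100101110101011 = 19371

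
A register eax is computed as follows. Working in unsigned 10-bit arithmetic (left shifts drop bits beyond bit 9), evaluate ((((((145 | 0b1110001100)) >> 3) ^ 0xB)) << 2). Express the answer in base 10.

480

145 = 0010010001
0b1110001100 = 1110001100
→ | → 1110011101 = 925
→ >> 3 → 0001110011 = 115
0xB = 0000001011
→ ^ → 0001111000 = 120
→ << 2 (mod 2^10) → 0111100000 = 480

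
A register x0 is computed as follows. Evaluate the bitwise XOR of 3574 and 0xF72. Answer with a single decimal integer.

3574 = 110111110110
0xF72 = 111101110010
XOR → 001010000100 = 644

644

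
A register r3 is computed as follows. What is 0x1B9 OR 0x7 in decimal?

0x1B9 = 110111001
0x7 = 000000111
 OR → 110111111 = 447

447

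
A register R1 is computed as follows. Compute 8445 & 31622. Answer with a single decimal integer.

8445 = 010000011111101
31622 = 111101110000110
AND → 010000010000100 = 8324

8324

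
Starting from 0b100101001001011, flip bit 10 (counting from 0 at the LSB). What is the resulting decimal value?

20043

x = 100101001001011
bit 10 is currently 0; toggle it via x ^ (1 << 10) = x ^ 1024
→ 100111001001011 = 20043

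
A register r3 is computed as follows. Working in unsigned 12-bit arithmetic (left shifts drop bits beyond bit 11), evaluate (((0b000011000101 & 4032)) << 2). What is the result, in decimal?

768

0b000011000101 = 000011000101
4032 = 111111000000
→ & → 000011000000 = 192
→ << 2 (mod 2^12) → 001100000000 = 768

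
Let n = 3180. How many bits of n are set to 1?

6

3180 = 110001101100
Count the 1s: 1 + 1 + 1 + 1 + 1 + 1 = 6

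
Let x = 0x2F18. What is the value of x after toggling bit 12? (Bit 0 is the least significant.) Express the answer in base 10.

16152

x = 10111100011000
bit 12 is currently 0; toggle it via x ^ (1 << 12) = x ^ 4096
→ 11111100011000 = 16152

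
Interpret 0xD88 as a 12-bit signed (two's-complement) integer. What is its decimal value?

pattern = 110110001000 (MSB is 1 ⇒ negative)
Invert: 001001110111, add 1 → 001001111000 = 632, so the value is -632.
(Equivalently: 3464 - 2^12 = 3464 - 4096 = -632.)

-632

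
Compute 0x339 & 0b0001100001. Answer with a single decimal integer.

33

0x339 = 1100111001
b = 0001100001
AND → 0000100001 = 33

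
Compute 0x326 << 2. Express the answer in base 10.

3224

0x326 = 001100100110
shift left by 2 → 110010011000 = 3224
(equivalently, 806 × 2^2 = 806 × 4)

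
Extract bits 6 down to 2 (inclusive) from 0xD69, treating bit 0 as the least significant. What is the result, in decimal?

26

v = 110101101001
Shift right by 2: 1101011010
Mask low 5 bits: 11010 = 26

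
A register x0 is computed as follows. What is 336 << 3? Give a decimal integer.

2688

336 = 000101010000
shift left by 3 → 101010000000 = 2688
(equivalently, 336 × 2^3 = 336 × 8)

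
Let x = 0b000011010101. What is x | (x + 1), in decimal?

215

x = 11010101 = 213
x + 1 = 11010110
OR    = 11010111 = 215
(x | (x + 1) sets the lowest cleared bit.)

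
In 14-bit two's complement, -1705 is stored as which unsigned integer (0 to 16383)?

1705 in 14 bits: 00011010101001
Invert: 11100101010110
Add 1:  11100101010111 = 14679
(Check: 2^14 - 1705 = 16384 - 1705 = 14679.)

14679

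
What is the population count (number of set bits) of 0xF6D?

0xF6D = 111101101101
Count the 1s: 1 + 1 + 1 + 1 + 1 + 1 + 1 + 1 + 1 = 9

9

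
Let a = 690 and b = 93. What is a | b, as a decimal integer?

767

690 = 1010110010
93 = 0001011101
 OR → 1011111111 = 767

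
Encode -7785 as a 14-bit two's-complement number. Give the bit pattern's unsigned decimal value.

7785 in 14 bits: 01111001101001
Invert: 10000110010110
Add 1:  10000110010111 = 8599
(Check: 2^14 - 7785 = 16384 - 7785 = 8599.)

8599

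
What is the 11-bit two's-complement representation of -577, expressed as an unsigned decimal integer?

1471

577 in 11 bits: 01001000001
Invert: 10110111110
Add 1:  10110111111 = 1471
(Check: 2^11 - 577 = 2048 - 577 = 1471.)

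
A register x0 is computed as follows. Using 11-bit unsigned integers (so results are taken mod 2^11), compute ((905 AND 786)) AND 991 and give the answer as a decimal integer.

768

905 = 01110001001
786 = 01100010010
→ AND → 01100000000 = 768
991 = 01111011111
→ AND → 01100000000 = 768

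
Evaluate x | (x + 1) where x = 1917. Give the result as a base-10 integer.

1919

x = 11101111101 = 1917
x + 1 = 11101111110
OR    = 11101111111 = 1919
(x | (x + 1) sets the lowest cleared bit.)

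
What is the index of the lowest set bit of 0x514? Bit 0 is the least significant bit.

2

0x514 = 10100010100
Trailing zeros: 2, so the lowest set bit is bit 2 (value 4).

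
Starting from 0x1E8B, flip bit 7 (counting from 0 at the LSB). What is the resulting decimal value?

x = 01111010001011
bit 7 is currently 1; toggle it via x ^ (1 << 7) = x ^ 128
→ 01111000001011 = 7691

7691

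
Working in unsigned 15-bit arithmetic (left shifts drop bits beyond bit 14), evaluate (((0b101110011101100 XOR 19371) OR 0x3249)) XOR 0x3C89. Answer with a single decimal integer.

3014

0b101110011101100 = 101110011101100
19371 = 100101110101011
→ XOR → 001011101000111 = 5959
0x3249 = 011001001001001
→ OR → 011011101001111 = 14159
0x3C89 = 011110010001001
→ XOR → 000101111000110 = 3014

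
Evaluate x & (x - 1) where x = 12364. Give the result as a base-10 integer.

x = 11000001001100 = 12364
x - 1 = 11000001001011
AND   = 11000001001000 = 12360
(x & (x - 1) clears the lowest set bit of x.)

12360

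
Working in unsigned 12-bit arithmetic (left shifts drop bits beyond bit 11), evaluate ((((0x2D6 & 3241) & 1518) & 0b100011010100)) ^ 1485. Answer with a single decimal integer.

0x2D6 = 001011010110
3241 = 110010101001
→ & → 000010000000 = 128
1518 = 010111101110
→ & → 000010000000 = 128
0b100011010100 = 100011010100
→ & → 000010000000 = 128
1485 = 010111001101
→ ^ → 010101001101 = 1357

1357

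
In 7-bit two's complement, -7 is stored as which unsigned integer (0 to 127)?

7 in 7 bits: 0000111
Invert: 1111000
Add 1:  1111001 = 121
(Check: 2^7 - 7 = 128 - 7 = 121.)

121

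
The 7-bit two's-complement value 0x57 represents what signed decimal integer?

pattern = 1010111 (MSB is 1 ⇒ negative)
Invert: 0101000, add 1 → 0101001 = 41, so the value is -41.
(Equivalently: 87 - 2^7 = 87 - 128 = -41.)

-41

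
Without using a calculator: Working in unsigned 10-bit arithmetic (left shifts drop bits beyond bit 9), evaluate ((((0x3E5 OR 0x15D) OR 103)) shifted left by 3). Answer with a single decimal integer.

1016

0x3E5 = 1111100101
0x15D = 0101011101
→ OR → 1111111101 = 1021
103 = 0001100111
→ OR → 1111111111 = 1023
→ shifted left by 3 (mod 2^10) → 1111111000 = 1016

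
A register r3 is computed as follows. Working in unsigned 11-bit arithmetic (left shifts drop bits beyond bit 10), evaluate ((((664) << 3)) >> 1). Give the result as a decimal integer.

664 = 01010011000
→ << 3 (mod 2^11) → 10011000000 = 1216
→ >> 1 → 01001100000 = 608

608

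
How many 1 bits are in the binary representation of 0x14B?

5

0x14B = 101001011
Count the 1s: 1 + 1 + 1 + 1 + 1 = 5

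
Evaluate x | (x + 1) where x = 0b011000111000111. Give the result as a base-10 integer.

x = 11000111000111 = 12743
x + 1 = 11000111001000
OR    = 11000111001111 = 12751
(x | (x + 1) sets the lowest cleared bit.)

12751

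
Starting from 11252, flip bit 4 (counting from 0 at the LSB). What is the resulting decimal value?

11236

x = 010101111110100
bit 4 is currently 1; toggle it via x ^ (1 << 4) = x ^ 16
→ 010101111100100 = 11236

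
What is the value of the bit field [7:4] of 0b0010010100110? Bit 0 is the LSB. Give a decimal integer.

10

v = 0010010100110
Shift right by 4: 001001010
Mask low 4 bits: 1010 = 10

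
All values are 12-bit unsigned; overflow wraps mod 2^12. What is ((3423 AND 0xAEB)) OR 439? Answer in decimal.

3423 = 110101011111
0xAEB = 101011101011
→ AND → 100001001011 = 2123
439 = 000110110111
→ OR → 100111111111 = 2559

2559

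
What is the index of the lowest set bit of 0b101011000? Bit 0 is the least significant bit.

0b101011000 = 101011000
Trailing zeros: 3, so the lowest set bit is bit 3 (value 8).

3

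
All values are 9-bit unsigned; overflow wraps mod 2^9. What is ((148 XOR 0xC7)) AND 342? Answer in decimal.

148 = 010010100
0xC7 = 011000111
→ XOR → 001010011 = 83
342 = 101010110
→ AND → 001010010 = 82

82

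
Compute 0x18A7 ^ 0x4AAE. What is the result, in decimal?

0x18A7 = 001100010100111
0x4AAE = 100101010101110
XOR → 101001000001001 = 21001

21001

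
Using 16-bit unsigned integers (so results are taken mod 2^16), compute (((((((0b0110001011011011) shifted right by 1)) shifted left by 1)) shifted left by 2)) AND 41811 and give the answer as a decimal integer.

33600

0b0110001011011011 = 0110001011011011
→ shifted right by 1 → 0011000101101101 = 12653
→ shifted left by 1 (mod 2^16) → 0110001011011010 = 25306
→ shifted left by 2 (mod 2^16) → 1000101101101000 = 35688
41811 = 1010001101010011
→ AND → 1000001101000000 = 33600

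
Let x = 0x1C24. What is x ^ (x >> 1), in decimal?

x = 1110000100100 = 7204
x>>1 = 0111000010010
XOR  = 1001000110110 = 4662
(x ^ (x >> 1) gives the standard binary-reflected Gray code of x.)

4662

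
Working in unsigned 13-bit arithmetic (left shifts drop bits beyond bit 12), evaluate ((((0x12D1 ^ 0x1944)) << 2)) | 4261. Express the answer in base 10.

0x12D1 = 1001011010001
0x1944 = 1100101000100
→ ^ → 0101110010101 = 2965
→ << 2 (mod 2^13) → 0111001010100 = 3668
4261 = 1000010100101
→ | → 1111011110101 = 7925

7925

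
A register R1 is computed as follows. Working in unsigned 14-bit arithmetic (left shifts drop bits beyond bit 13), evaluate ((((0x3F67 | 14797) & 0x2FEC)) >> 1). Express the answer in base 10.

6134

0x3F67 = 11111101100111
14797 = 11100111001101
→ | → 11111111101111 = 16367
0x2FEC = 10111111101100
→ & → 10111111101100 = 12268
→ >> 1 → 01011111110110 = 6134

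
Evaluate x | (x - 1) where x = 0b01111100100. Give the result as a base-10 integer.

999

x = 1111100100 = 996
x - 1 = 1111100011
OR    = 1111100111 = 999
(x | (x - 1) sets all bits below the lowest set bit.)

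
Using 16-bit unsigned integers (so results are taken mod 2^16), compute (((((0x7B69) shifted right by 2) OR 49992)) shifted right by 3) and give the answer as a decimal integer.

0x7B69 = 0111101101101001
→ shifted right by 2 → 0001111011011010 = 7898
49992 = 1100001101001000
→ OR → 1101111111011010 = 57306
→ shifted right by 3 → 0001101111111011 = 7163

7163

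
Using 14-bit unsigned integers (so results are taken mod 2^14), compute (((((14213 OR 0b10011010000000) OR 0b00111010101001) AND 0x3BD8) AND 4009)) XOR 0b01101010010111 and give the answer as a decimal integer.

4383

14213 = 11011110000101
0b10011010000000 = 10011010000000
→ OR → 11011110000101 = 14213
0b00111010101001 = 00111010101001
→ OR → 11111110101101 = 16301
0x3BD8 = 11101111011000
→ AND → 11101110001000 = 15240
4009 = 00111110101001
→ AND → 00101110001000 = 2952
0b01101010010111 = 01101010010111
→ XOR → 01000100011111 = 4383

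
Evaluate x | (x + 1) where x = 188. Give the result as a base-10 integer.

189

x = 10111100 = 188
x + 1 = 10111101
OR    = 10111101 = 189
(x | (x + 1) sets the lowest cleared bit.)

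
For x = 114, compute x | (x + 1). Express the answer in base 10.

x = 1110010 = 114
x + 1 = 1110011
OR    = 1110011 = 115
(x | (x + 1) sets the lowest cleared bit.)

115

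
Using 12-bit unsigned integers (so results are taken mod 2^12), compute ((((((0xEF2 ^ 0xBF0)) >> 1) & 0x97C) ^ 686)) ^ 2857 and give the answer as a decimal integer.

0xEF2 = 111011110010
0xBF0 = 101111110000
→ ^ → 010100000010 = 1282
→ >> 1 → 001010000001 = 641
0x97C = 100101111100
→ & → 000000000000 = 0
686 = 001010101110
→ ^ → 001010101110 = 686
2857 = 101100101001
→ ^ → 100110000111 = 2439

2439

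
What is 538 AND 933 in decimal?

538 = 1000011010
933 = 1110100101
AND → 1000000000 = 512

512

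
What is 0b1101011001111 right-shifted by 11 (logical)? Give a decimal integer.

3

x = 1101011001111
shift right by 11 → 0000000000011 = 3
(equivalently, floor(6863 / 2048))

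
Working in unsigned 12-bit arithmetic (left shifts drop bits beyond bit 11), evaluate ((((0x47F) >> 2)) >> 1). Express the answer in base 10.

143

0x47F = 010001111111
→ >> 2 → 000100011111 = 287
→ >> 1 → 000010001111 = 143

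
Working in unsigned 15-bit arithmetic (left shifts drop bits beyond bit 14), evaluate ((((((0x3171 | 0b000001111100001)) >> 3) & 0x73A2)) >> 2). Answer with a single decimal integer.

0x3171 = 011000101110001
0b000001111100001 = 000001111100001
→ | → 011001111110001 = 13297
→ >> 3 → 000011001111110 = 1662
0x73A2 = 111001110100010
→ & → 000001000100010 = 546
→ >> 2 → 000000010001000 = 136

136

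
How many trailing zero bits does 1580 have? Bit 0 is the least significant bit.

1580 = 11000101100
Trailing zeros: 2, so the lowest set bit is bit 2 (value 4).

2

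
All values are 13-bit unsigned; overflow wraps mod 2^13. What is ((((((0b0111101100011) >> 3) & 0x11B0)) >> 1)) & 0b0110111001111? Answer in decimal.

0b0111101100011 = 0111101100011
→ >> 3 → 0000111101100 = 492
0x11B0 = 1000110110000
→ & → 0000110100000 = 416
→ >> 1 → 0000011010000 = 208
0b0110111001111 = 0110111001111
→ & → 0000011000000 = 192

192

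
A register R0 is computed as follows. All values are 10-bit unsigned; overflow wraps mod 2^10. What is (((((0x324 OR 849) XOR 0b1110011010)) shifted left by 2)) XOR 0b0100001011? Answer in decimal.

695

0x324 = 1100100100
849 = 1101010001
→ OR → 1101110101 = 885
0b1110011010 = 1110011010
→ XOR → 0011101111 = 239
→ shifted left by 2 (mod 2^10) → 1110111100 = 956
0b0100001011 = 0100001011
→ XOR → 1010110111 = 695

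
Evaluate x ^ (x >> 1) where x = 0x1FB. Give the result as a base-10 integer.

x = 111111011 = 507
x>>1 = 011111101
XOR  = 100000110 = 262
(x ^ (x >> 1) gives the standard binary-reflected Gray code of x.)

262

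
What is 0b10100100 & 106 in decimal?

32

a = 10100100
106 = 01101010
AND → 00100000 = 32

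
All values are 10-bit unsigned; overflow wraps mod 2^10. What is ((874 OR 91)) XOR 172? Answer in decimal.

983

874 = 1101101010
91 = 0001011011
→ OR → 1101111011 = 891
172 = 0010101100
→ XOR → 1111010111 = 983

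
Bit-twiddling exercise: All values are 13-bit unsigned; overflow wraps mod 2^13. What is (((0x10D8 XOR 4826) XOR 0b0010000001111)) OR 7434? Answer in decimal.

0x10D8 = 1000011011000
4826 = 1001011011010
→ XOR → 0001000000010 = 514
0b0010000001111 = 0010000001111
→ XOR → 0011000001101 = 1549
7434 = 1110100001010
→ OR → 1111100001111 = 7951

7951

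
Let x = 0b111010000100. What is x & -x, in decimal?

4

x = 111010000100 = 3716
-x (two's complement) = …000101111100
AND   = 000000000100 = 4
(x & -x isolates the lowest set bit of x.)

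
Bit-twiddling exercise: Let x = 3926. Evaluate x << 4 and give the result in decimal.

3926 = 0000111101010110
shift left by 4 → 1111010101100000 = 62816
(equivalently, 3926 × 2^4 = 3926 × 16)

62816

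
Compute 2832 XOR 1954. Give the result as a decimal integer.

2832 = 101100010000
1954 = 011110100010
XOR → 110010110010 = 3250

3250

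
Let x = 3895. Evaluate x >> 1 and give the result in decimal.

3895 = 111100110111
shift right by 1 → 011110011011 = 1947
(equivalently, floor(3895 / 2))

1947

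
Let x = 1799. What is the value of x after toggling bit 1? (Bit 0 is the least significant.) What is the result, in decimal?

1797

x = 11100000111
bit 1 is currently 1; toggle it via x ^ (1 << 1) = x ^ 2
→ 11100000101 = 1797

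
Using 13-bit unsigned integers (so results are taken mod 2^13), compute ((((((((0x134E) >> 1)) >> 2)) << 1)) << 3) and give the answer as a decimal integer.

0x134E = 1001101001110
→ >> 1 → 0100110100111 = 2471
→ >> 2 → 0001001101001 = 617
→ << 1 (mod 2^13) → 0010011010010 = 1234
→ << 3 (mod 2^13) → 0011010010000 = 1680

1680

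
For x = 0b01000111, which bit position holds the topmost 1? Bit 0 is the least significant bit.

0b01000111 = 1000111
The topmost 1 is at position 6 (since 2^6 = 64 ≤ 71 < 128).

6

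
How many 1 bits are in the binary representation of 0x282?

0x282 = 1010000010
Count the 1s: 1 + 1 + 1 = 3

3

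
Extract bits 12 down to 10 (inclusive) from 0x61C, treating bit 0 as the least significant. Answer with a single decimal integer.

1

v = 0011000011100
Shift right by 10: 001
Mask low 3 bits: 001 = 1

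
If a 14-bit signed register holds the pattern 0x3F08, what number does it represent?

-248

pattern = 11111100001000 (MSB is 1 ⇒ negative)
Invert: 00000011110111, add 1 → 00000011111000 = 248, so the value is -248.
(Equivalently: 16136 - 2^14 = 16136 - 16384 = -248.)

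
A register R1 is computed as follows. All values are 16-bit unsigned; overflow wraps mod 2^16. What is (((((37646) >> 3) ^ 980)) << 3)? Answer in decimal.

37646 = 1001001100001110
→ >> 3 → 0001001001100001 = 4705
980 = 0000001111010100
→ ^ → 0001000110110101 = 4533
→ << 3 (mod 2^16) → 1000110110101000 = 36264

36264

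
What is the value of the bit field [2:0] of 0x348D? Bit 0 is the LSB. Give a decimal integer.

5

v = 0011010010001101
Shift right by 0: 0011010010001101
Mask low 3 bits: 101 = 5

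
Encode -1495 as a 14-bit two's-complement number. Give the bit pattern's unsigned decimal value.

14889

1495 in 14 bits: 00010111010111
Invert: 11101000101000
Add 1:  11101000101001 = 14889
(Check: 2^14 - 1495 = 16384 - 1495 = 14889.)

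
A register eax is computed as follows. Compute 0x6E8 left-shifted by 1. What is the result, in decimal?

3536

0x6E8 = 011011101000
shift left by 1 → 110111010000 = 3536
(equivalently, 1768 × 2^1 = 1768 × 2)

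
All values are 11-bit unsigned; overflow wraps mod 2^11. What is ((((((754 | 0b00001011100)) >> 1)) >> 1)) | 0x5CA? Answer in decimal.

754 = 01011110010
0b00001011100 = 00001011100
→ | → 01011111110 = 766
→ >> 1 → 00101111111 = 383
→ >> 1 → 00010111111 = 191
0x5CA = 10111001010
→ | → 10111111111 = 1535

1535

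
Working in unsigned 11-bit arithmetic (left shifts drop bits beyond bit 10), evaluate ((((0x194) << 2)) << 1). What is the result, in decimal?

1184

0x194 = 00110010100
→ << 2 (mod 2^11) → 11001010000 = 1616
→ << 1 (mod 2^11) → 10010100000 = 1184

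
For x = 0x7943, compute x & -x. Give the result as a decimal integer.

x = 111100101000011 = 31043
-x (two's complement) = …000011010111101
AND   = 000000000000001 = 1
(x & -x isolates the lowest set bit of x.)

1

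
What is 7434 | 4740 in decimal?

7434 = 1110100001010
4740 = 1001010000100
 OR → 1111110001110 = 8078

8078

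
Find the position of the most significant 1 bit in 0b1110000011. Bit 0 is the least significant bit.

0b1110000011 = 1110000011
The topmost 1 is at position 9 (since 2^9 = 512 ≤ 899 < 1024).

9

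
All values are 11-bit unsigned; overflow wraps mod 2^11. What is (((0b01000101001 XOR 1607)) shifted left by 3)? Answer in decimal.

880

0b01000101001 = 01000101001
1607 = 11001000111
→ XOR → 10001101110 = 1134
→ shifted left by 3 (mod 2^11) → 01101110000 = 880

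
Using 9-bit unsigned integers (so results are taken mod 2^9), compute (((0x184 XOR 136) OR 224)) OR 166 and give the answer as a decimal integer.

494

0x184 = 110000100
136 = 010001000
→ XOR → 100001100 = 268
224 = 011100000
→ OR → 111101100 = 492
166 = 010100110
→ OR → 111101110 = 494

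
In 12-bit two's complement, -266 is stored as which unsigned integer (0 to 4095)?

266 in 12 bits: 000100001010
Invert: 111011110101
Add 1:  111011110110 = 3830
(Check: 2^12 - 266 = 4096 - 266 = 3830.)

3830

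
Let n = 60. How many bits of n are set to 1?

4

60 = 111100
Count the 1s: 1 + 1 + 1 + 1 = 4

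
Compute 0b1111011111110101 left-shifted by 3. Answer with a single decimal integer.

x = 0001111011111110101
shift left by 3 → 1111011111110101000 = 507816
(equivalently, 63477 × 2^3 = 63477 × 8)

507816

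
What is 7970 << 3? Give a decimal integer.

63760

7970 = 0001111100100010
shift left by 3 → 1111100100010000 = 63760
(equivalently, 7970 × 2^3 = 7970 × 8)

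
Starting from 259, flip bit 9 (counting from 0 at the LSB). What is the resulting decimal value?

771

x = 00100000011
bit 9 is currently 0; toggle it via x ^ (1 << 9) = x ^ 512
→ 01100000011 = 771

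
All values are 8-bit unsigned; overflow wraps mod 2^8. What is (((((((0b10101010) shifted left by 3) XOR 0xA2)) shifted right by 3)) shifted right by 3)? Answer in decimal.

3

0b10101010 = 10101010
→ shifted left by 3 (mod 2^8) → 01010000 = 80
0xA2 = 10100010
→ XOR → 11110010 = 242
→ shifted right by 3 → 00011110 = 30
→ shifted right by 3 → 00000011 = 3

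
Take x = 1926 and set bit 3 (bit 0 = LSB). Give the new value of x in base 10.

x = 11110000110
bit 3 is currently 0; set it via x | (1 << 3) = x | 8
→ 11110001110 = 1934

1934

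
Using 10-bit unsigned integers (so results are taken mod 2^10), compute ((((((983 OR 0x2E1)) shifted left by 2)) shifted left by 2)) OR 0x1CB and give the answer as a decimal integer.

983 = 1111010111
0x2E1 = 1011100001
→ OR → 1111110111 = 1015
→ shifted left by 2 (mod 2^10) → 1111011100 = 988
→ shifted left by 2 (mod 2^10) → 1101110000 = 880
0x1CB = 0111001011
→ OR → 1111111011 = 1019

1019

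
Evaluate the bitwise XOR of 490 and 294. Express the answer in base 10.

204

490 = 111101010
294 = 100100110
XOR → 011001100 = 204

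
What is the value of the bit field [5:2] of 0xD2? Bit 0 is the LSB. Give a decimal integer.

4

v = 011010010
Shift right by 2: 0110100
Mask low 4 bits: 0100 = 4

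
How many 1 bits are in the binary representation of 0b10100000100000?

n = 10100000100000
Count the 1s: 1 + 1 + 1 = 3

3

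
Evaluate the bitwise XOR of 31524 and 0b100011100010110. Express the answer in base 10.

15410

31524 = 111101100100100
b = 100011100010110
XOR → 011110000110010 = 15410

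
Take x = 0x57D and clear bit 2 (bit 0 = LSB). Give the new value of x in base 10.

1401

x = 010101111101
bit 2 is currently 1; clear it via x & ~(1 << 2) = x & ~4
→ 010101111001 = 1401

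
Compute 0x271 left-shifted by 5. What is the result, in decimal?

20000

0x271 = 000001001110001
shift left by 5 → 100111000100000 = 20000
(equivalently, 625 × 2^5 = 625 × 32)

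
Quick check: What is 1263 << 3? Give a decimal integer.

1263 = 00010011101111
shift left by 3 → 10011101111000 = 10104
(equivalently, 1263 × 2^3 = 1263 × 8)

10104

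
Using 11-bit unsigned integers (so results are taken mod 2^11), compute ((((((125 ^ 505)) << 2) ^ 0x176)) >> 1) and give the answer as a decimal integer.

947

125 = 00001111101
505 = 00111111001
→ ^ → 00110000100 = 388
→ << 2 (mod 2^11) → 11000010000 = 1552
0x176 = 00101110110
→ ^ → 11101100110 = 1894
→ >> 1 → 01110110011 = 947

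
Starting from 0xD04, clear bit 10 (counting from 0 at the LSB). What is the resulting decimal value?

x = 110100000100
bit 10 is currently 1; clear it via x & ~(1 << 10) = x & ~1024
→ 100100000100 = 2308

2308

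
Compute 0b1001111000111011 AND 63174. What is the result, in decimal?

38402

a = 1001111000111011
63174 = 1111011011000110
AND → 1001011000000010 = 38402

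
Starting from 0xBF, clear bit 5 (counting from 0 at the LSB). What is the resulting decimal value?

159

x = 10111111
bit 5 is currently 1; clear it via x & ~(1 << 5) = x & ~32
→ 10011111 = 159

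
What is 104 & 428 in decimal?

40

104 = 001101000
428 = 110101100
AND → 000101000 = 40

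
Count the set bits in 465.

465 = 111010001
Count the 1s: 1 + 1 + 1 + 1 + 1 = 5

5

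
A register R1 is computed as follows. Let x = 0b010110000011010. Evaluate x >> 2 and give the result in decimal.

2822

x = 10110000011010
shift right by 2 → 00101100000110 = 2822
(equivalently, floor(11290 / 4))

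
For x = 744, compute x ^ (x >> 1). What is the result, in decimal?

x = 1011101000 = 744
x>>1 = 0101110100
XOR  = 1110011100 = 924
(x ^ (x >> 1) gives the standard binary-reflected Gray code of x.)

924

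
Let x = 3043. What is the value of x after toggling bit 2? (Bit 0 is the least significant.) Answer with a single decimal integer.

x = 101111100011
bit 2 is currently 0; toggle it via x ^ (1 << 2) = x ^ 4
→ 101111100111 = 3047

3047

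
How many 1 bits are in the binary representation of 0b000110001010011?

n = 110001010011
Count the 1s: 1 + 1 + 1 + 1 + 1 + 1 = 6

6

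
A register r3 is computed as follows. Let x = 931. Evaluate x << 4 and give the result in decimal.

931 = 00001110100011
shift left by 4 → 11101000110000 = 14896
(equivalently, 931 × 2^4 = 931 × 16)

14896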